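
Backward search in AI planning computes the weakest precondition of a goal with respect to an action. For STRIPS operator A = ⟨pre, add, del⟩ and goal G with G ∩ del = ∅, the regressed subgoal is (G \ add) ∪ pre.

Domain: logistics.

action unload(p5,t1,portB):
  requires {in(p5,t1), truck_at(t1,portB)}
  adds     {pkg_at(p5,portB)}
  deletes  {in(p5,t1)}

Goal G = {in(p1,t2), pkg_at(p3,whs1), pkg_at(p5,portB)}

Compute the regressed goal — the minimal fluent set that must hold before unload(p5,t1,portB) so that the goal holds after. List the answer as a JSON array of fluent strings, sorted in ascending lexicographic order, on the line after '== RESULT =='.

Compute (G \ add) ∪ pre:
  G ∩ del = {}  (empty — regression defined)
  G \ add = {in(p1,t2), pkg_at(p3,whs1), pkg_at(p5,portB)} \ {pkg_at(p5,portB)} = {in(p1,t2), pkg_at(p3,whs1)}
  ∪ pre   = {in(p1,t2), pkg_at(p3,whs1)} ∪ {in(p5,t1), truck_at(t1,portB)}
          = {in(p1,t2), in(p5,t1), pkg_at(p3,whs1), truck_at(t1,portB)}

== RESULT ==
["in(p1,t2)", "in(p5,t1)", "pkg_at(p3,whs1)", "truck_at(t1,portB)"]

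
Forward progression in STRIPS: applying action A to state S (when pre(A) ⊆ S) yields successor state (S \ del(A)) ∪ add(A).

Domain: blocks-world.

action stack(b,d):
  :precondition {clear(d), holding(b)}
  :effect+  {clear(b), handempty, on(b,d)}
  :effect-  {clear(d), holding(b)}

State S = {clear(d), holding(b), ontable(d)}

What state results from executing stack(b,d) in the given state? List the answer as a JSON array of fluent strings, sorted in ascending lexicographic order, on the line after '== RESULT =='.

Progress:
  pre ⊆ S: {clear(d), holding(b)} ⊆ S  — applicable
  S \ del = {ontable(d)}
  ∪ add   = {clear(b), handempty, on(b,d), ontable(d)}

== RESULT ==
["clear(b)", "handempty", "on(b,d)", "ontable(d)"]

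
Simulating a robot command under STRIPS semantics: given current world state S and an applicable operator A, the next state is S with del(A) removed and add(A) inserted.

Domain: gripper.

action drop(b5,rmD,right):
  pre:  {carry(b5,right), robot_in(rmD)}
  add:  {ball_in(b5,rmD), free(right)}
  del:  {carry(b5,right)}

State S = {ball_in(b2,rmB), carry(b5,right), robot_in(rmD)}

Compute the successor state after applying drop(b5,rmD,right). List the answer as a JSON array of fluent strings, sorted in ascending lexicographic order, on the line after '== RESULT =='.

Compute (S \ del) ∪ add:
  pre ⊆ S: {carry(b5,right), robot_in(rmD)} ⊆ S  — applicable
  S \ del = {ball_in(b2,rmB), robot_in(rmD)}
  ∪ add   = {ball_in(b2,rmB), ball_in(b5,rmD), free(right), robot_in(rmD)}

== RESULT ==
["ball_in(b2,rmB)", "ball_in(b5,rmD)", "free(right)", "robot_in(rmD)"]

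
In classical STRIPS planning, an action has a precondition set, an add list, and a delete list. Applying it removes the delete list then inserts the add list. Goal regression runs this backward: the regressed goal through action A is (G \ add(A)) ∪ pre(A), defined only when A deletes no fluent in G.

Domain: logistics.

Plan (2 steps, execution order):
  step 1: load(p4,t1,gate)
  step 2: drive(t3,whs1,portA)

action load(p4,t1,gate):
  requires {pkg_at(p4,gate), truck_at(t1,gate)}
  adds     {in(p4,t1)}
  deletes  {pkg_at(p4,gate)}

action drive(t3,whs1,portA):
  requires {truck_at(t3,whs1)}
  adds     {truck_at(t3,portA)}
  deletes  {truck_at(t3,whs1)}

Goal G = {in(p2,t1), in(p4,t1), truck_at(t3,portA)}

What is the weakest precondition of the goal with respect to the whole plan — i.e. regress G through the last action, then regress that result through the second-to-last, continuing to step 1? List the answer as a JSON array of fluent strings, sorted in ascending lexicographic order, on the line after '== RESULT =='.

Work backward from the goal:
  through step 2 (drive(t3,whs1,portA)): drop {truck_at(t3,portA)}, keep {in(p2,t1), in(p4,t1)}, require {truck_at(t3,whs1)}
    → {in(p2,t1), in(p4,t1), truck_at(t3,whs1)}
  through step 1 (load(p4,t1,gate)): drop {in(p4,t1)}, keep {in(p2,t1), truck_at(t3,whs1)}, require {pkg_at(p4,gate), truck_at(t1,gate)}
    → {in(p2,t1), pkg_at(p4,gate), truck_at(t1,gate), truck_at(t3,whs1)}

== RESULT ==
["in(p2,t1)", "pkg_at(p4,gate)", "truck_at(t1,gate)", "truck_at(t3,whs1)"]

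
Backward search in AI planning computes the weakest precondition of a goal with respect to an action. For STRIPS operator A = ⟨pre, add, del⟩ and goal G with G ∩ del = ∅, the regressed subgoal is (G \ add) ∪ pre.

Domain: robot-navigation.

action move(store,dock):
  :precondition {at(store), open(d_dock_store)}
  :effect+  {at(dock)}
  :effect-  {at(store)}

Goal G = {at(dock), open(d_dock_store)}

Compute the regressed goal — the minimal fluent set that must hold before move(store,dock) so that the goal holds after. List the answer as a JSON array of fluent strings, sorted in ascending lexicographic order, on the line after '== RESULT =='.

Regress:
  G ∩ del = {}  (empty — regression defined)
  G \ add = {at(dock), open(d_dock_store)} \ {at(dock)} = {open(d_dock_store)}
  ∪ pre   = {open(d_dock_store)} ∪ {at(store), open(d_dock_store)}
          = {at(store), open(d_dock_store)}

== RESULT ==
["at(store)", "open(d_dock_store)"]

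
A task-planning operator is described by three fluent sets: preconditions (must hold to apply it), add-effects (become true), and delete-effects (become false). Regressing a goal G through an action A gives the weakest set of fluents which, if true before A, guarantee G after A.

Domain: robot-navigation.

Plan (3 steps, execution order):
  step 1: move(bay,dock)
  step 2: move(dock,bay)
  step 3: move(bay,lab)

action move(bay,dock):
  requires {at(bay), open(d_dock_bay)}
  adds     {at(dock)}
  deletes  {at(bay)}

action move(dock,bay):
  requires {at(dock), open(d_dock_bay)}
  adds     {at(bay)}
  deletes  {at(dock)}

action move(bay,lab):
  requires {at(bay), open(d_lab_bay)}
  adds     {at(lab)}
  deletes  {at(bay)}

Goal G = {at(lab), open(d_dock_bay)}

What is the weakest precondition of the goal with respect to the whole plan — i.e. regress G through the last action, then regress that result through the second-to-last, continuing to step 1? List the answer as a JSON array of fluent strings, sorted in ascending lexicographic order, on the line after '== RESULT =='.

Regress step by step:
  through step 3 (move(bay,lab)): drop {at(lab)}, keep {open(d_dock_bay)}, require {at(bay), open(d_lab_bay)}
    → {at(bay), open(d_dock_bay), open(d_lab_bay)}
  through step 2 (move(dock,bay)): drop {at(bay)}, keep {open(d_dock_bay), open(d_lab_bay)}, require {at(dock), open(d_dock_bay)}
    → {at(dock), open(d_dock_bay), open(d_lab_bay)}
  through step 1 (move(bay,dock)): drop {at(dock)}, keep {open(d_dock_bay), open(d_lab_bay)}, require {at(bay), open(d_dock_bay)}
    → {at(bay), open(d_dock_bay), open(d_lab_bay)}

== RESULT ==
["at(bay)", "open(d_dock_bay)", "open(d_lab_bay)"]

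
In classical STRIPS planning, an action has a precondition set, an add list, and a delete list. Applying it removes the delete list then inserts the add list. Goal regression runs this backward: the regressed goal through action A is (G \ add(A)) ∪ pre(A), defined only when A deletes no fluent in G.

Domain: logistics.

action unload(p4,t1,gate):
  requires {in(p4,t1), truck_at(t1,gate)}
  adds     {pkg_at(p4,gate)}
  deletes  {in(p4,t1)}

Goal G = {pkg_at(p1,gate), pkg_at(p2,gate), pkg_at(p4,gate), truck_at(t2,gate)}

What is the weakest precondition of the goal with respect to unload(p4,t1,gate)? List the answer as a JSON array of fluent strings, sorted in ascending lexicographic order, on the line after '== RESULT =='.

Compute (G \ add) ∪ pre:
  G ∩ del = {}  (empty — regression defined)
  G \ add = {pkg_at(p1,gate), pkg_at(p2,gate), pkg_at(p4,gate), truck_at(t2,gate)} \ {pkg_at(p4,gate)} = {pkg_at(p1,gate), pkg_at(p2,gate), truck_at(t2,gate)}
  ∪ pre   = {pkg_at(p1,gate), pkg_at(p2,gate), truck_at(t2,gate)} ∪ {in(p4,t1), truck_at(t1,gate)}
          = {in(p4,t1), pkg_at(p1,gate), pkg_at(p2,gate), truck_at(t1,gate), truck_at(t2,gate)}

== RESULT ==
["in(p4,t1)", "pkg_at(p1,gate)", "pkg_at(p2,gate)", "truck_at(t1,gate)", "truck_at(t2,gate)"]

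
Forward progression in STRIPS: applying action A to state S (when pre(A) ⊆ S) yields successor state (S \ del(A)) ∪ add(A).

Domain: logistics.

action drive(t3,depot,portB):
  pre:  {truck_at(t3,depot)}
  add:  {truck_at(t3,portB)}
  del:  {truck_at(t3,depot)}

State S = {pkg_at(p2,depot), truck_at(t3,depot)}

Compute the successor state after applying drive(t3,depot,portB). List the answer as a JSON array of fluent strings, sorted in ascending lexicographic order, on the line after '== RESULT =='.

Progress:
  pre ⊆ S: {truck_at(t3,depot)} ⊆ S  — applicable
  S \ del = {pkg_at(p2,depot)}
  ∪ add   = {pkg_at(p2,depot), truck_at(t3,portB)}

== RESULT ==
["pkg_at(p2,depot)", "truck_at(t3,portB)"]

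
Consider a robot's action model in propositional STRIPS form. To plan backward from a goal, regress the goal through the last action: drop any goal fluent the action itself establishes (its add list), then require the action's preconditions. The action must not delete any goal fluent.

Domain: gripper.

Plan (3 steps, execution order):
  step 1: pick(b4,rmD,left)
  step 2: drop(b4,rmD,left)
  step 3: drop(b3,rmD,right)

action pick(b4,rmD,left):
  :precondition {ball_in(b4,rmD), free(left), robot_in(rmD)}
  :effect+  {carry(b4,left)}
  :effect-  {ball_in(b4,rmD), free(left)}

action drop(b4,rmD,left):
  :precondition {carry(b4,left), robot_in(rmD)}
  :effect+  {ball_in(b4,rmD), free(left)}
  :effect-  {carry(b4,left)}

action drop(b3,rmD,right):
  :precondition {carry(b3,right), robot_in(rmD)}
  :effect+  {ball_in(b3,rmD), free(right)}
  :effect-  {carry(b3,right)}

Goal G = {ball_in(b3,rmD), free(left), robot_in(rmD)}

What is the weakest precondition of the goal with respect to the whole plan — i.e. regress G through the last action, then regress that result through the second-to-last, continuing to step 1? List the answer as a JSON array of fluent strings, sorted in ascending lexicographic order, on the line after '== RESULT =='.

Work backward from the goal:
  through step 3 (drop(b3,rmD,right)): drop {ball_in(b3,rmD)}, keep {free(left), robot_in(rmD)}, require {carry(b3,right), robot_in(rmD)}
    → {carry(b3,right), free(left), robot_in(rmD)}
  through step 2 (drop(b4,rmD,left)): drop {free(left)}, keep {carry(b3,right), robot_in(rmD)}, require {carry(b4,left), robot_in(rmD)}
    → {carry(b3,right), carry(b4,left), robot_in(rmD)}
  through step 1 (pick(b4,rmD,left)): drop {carry(b4,left)}, keep {carry(b3,right), robot_in(rmD)}, require {ball_in(b4,rmD), free(left), robot_in(rmD)}
    → {ball_in(b4,rmD), carry(b3,right), free(left), robot_in(rmD)}

== RESULT ==
["ball_in(b4,rmD)", "carry(b3,right)", "free(left)", "robot_in(rmD)"]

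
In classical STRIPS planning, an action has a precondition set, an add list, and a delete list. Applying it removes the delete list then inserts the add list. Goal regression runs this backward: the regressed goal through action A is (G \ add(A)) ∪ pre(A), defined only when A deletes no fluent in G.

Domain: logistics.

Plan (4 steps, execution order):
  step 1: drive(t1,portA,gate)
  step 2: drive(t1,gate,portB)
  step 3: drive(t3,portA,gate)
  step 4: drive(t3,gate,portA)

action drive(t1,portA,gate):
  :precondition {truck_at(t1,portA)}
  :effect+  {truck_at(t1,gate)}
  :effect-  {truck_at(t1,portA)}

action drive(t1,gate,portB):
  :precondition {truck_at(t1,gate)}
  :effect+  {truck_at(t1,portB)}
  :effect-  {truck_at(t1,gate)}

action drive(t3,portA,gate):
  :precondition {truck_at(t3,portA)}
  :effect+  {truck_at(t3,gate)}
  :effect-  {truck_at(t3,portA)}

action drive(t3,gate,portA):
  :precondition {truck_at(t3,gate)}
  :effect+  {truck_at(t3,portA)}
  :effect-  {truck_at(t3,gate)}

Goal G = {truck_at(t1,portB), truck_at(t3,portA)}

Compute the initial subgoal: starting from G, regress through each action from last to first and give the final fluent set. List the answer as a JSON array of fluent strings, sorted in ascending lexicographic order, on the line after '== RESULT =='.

Regress step by step:
  through step 4 (drive(t3,gate,portA)): drop {truck_at(t3,portA)}, keep {truck_at(t1,portB)}, require {truck_at(t3,gate)}
    → {truck_at(t1,portB), truck_at(t3,gate)}
  through step 3 (drive(t3,portA,gate)): drop {truck_at(t3,gate)}, keep {truck_at(t1,portB)}, require {truck_at(t3,portA)}
    → {truck_at(t1,portB), truck_at(t3,portA)}
  through step 2 (drive(t1,gate,portB)): drop {truck_at(t1,portB)}, keep {truck_at(t3,portA)}, require {truck_at(t1,gate)}
    → {truck_at(t1,gate), truck_at(t3,portA)}
  through step 1 (drive(t1,portA,gate)): drop {truck_at(t1,gate)}, keep {truck_at(t3,portA)}, require {truck_at(t1,portA)}
    → {truck_at(t1,portA), truck_at(t3,portA)}

== RESULT ==
["truck_at(t1,portA)", "truck_at(t3,portA)"]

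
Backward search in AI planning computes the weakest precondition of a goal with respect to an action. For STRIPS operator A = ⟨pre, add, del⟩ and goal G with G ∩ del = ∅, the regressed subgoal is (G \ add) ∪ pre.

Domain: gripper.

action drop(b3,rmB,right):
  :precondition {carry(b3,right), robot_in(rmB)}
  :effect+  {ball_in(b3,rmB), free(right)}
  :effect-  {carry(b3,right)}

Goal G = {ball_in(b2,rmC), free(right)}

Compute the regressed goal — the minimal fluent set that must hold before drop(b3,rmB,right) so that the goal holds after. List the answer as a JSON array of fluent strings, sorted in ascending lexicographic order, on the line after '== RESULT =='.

Regress:
  G ∩ del = {}  (empty — regression defined)
  G \ add = {ball_in(b2,rmC), free(right)} \ {ball_in(b3,rmB), free(right)} = {ball_in(b2,rmC)}
  ∪ pre   = {ball_in(b2,rmC)} ∪ {carry(b3,right), robot_in(rmB)}
          = {ball_in(b2,rmC), carry(b3,right), robot_in(rmB)}

== RESULT ==
["ball_in(b2,rmC)", "carry(b3,right)", "robot_in(rmB)"]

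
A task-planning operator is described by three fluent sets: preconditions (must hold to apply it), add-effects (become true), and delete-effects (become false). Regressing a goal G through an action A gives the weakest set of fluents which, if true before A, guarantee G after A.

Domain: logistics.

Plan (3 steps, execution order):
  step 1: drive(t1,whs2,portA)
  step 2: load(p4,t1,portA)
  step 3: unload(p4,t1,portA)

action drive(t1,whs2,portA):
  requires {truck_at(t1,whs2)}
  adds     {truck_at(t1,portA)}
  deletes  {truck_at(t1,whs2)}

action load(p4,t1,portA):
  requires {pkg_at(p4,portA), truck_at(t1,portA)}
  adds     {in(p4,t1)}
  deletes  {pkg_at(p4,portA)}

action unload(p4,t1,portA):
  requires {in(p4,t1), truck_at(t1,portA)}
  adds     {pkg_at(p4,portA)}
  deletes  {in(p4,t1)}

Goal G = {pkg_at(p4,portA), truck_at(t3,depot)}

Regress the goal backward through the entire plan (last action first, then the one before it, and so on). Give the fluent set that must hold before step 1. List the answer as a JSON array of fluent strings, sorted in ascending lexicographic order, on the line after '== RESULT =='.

Regress step by step:
  through step 3 (unload(p4,t1,portA)): drop {pkg_at(p4,portA)}, keep {truck_at(t3,depot)}, require {in(p4,t1), truck_at(t1,portA)}
    → {in(p4,t1), truck_at(t1,portA), truck_at(t3,depot)}
  through step 2 (load(p4,t1,portA)): drop {in(p4,t1)}, keep {truck_at(t1,portA), truck_at(t3,depot)}, require {pkg_at(p4,portA), truck_at(t1,portA)}
    → {pkg_at(p4,portA), truck_at(t1,portA), truck_at(t3,depot)}
  through step 1 (drive(t1,whs2,portA)): drop {truck_at(t1,portA)}, keep {pkg_at(p4,portA), truck_at(t3,depot)}, require {truck_at(t1,whs2)}
    → {pkg_at(p4,portA), truck_at(t1,whs2), truck_at(t3,depot)}

== RESULT ==
["pkg_at(p4,portA)", "truck_at(t1,whs2)", "truck_at(t3,depot)"]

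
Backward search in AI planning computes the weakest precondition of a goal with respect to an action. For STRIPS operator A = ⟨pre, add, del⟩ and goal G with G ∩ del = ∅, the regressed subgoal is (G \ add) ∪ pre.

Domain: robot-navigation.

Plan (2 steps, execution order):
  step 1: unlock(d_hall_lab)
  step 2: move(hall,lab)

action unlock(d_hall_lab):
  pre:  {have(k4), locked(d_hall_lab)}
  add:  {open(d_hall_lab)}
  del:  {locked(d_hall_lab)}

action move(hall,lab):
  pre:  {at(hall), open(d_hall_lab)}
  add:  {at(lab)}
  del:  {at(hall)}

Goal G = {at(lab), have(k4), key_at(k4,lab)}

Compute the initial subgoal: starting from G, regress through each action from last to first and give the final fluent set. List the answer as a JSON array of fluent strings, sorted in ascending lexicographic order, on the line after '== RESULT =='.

Work backward from the goal:
  through step 2 (move(hall,lab)): drop {at(lab)}, keep {have(k4), key_at(k4,lab)}, require {at(hall), open(d_hall_lab)}
    → {at(hall), have(k4), key_at(k4,lab), open(d_hall_lab)}
  through step 1 (unlock(d_hall_lab)): drop {open(d_hall_lab)}, keep {at(hall), have(k4), key_at(k4,lab)}, require {have(k4), locked(d_hall_lab)}
    → {at(hall), have(k4), key_at(k4,lab), locked(d_hall_lab)}

== RESULT ==
["at(hall)", "have(k4)", "key_at(k4,lab)", "locked(d_hall_lab)"]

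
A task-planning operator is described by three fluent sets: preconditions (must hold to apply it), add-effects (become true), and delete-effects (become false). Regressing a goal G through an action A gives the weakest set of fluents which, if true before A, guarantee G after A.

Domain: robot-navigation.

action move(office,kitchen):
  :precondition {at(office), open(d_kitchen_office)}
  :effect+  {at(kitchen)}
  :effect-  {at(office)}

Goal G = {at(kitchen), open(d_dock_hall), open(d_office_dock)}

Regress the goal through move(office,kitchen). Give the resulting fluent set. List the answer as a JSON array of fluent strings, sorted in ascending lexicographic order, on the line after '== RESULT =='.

Compute (G \ add) ∪ pre:
  G ∩ del = {}  (empty — regression defined)
  G \ add = {at(kitchen), open(d_dock_hall), open(d_office_dock)} \ {at(kitchen)} = {open(d_dock_hall), open(d_office_dock)}
  ∪ pre   = {open(d_dock_hall), open(d_office_dock)} ∪ {at(office), open(d_kitchen_office)}
          = {at(office), open(d_dock_hall), open(d_kitchen_office), open(d_office_dock)}

== RESULT ==
["at(office)", "open(d_dock_hall)", "open(d_kitchen_office)", "open(d_office_dock)"]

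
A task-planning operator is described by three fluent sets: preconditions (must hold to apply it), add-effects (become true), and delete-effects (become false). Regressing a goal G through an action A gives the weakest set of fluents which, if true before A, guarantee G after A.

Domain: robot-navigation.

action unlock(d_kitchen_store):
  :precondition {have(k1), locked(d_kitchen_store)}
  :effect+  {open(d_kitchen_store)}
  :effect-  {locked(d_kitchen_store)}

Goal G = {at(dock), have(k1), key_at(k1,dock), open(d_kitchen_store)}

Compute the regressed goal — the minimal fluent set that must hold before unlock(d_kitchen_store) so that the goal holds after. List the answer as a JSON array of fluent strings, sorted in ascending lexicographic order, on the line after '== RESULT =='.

Regress:
  G ∩ del = {}  (empty — regression defined)
  G \ add = {at(dock), have(k1), key_at(k1,dock), open(d_kitchen_store)} \ {open(d_kitchen_store)} = {at(dock), have(k1), key_at(k1,dock)}
  ∪ pre   = {at(dock), have(k1), key_at(k1,dock)} ∪ {have(k1), locked(d_kitchen_store)}
          = {at(dock), have(k1), key_at(k1,dock), locked(d_kitchen_store)}

== RESULT ==
["at(dock)", "have(k1)", "key_at(k1,dock)", "locked(d_kitchen_store)"]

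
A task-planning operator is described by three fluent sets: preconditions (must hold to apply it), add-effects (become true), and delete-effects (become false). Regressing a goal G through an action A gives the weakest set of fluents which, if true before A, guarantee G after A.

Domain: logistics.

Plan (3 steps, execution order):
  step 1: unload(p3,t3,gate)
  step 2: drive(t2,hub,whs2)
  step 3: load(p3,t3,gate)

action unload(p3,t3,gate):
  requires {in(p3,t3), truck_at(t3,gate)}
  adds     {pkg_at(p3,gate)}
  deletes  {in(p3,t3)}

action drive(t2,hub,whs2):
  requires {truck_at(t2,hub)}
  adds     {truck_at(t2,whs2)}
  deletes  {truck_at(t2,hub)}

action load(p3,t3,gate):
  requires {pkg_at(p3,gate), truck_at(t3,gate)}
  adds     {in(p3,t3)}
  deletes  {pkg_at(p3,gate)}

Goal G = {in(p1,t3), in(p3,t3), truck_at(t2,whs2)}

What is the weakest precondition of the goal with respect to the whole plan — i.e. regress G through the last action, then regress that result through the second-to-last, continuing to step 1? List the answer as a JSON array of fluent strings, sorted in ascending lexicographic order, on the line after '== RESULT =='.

Work backward from the goal:
  through step 3 (load(p3,t3,gate)): drop {in(p3,t3)}, keep {in(p1,t3), truck_at(t2,whs2)}, require {pkg_at(p3,gate), truck_at(t3,gate)}
    → {in(p1,t3), pkg_at(p3,gate), truck_at(t2,whs2), truck_at(t3,gate)}
  through step 2 (drive(t2,hub,whs2)): drop {truck_at(t2,whs2)}, keep {in(p1,t3), pkg_at(p3,gate), truck_at(t3,gate)}, require {truck_at(t2,hub)}
    → {in(p1,t3), pkg_at(p3,gate), truck_at(t2,hub), truck_at(t3,gate)}
  through step 1 (unload(p3,t3,gate)): drop {pkg_at(p3,gate)}, keep {in(p1,t3), truck_at(t2,hub), truck_at(t3,gate)}, require {in(p3,t3), truck_at(t3,gate)}
    → {in(p1,t3), in(p3,t3), truck_at(t2,hub), truck_at(t3,gate)}

== RESULT ==
["in(p1,t3)", "in(p3,t3)", "truck_at(t2,hub)", "truck_at(t3,gate)"]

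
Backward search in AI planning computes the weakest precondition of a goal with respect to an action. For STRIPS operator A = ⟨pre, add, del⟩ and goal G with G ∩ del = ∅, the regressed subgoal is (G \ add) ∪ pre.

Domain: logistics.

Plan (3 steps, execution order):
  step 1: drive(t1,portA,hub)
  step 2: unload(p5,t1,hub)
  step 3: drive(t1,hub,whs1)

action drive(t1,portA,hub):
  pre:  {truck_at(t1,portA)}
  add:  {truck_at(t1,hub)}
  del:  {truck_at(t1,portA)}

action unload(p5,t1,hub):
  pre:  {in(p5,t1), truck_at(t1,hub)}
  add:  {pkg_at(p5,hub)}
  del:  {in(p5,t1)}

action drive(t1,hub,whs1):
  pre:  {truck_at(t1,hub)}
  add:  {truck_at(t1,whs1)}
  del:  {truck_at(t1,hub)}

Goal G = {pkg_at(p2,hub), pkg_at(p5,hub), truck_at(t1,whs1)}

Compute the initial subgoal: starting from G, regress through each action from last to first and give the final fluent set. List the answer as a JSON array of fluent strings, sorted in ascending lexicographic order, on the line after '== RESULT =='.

Regress step by step:
  through step 3 (drive(t1,hub,whs1)): drop {truck_at(t1,whs1)}, keep {pkg_at(p2,hub), pkg_at(p5,hub)}, require {truck_at(t1,hub)}
    → {pkg_at(p2,hub), pkg_at(p5,hub), truck_at(t1,hub)}
  through step 2 (unload(p5,t1,hub)): drop {pkg_at(p5,hub)}, keep {pkg_at(p2,hub), truck_at(t1,hub)}, require {in(p5,t1), truck_at(t1,hub)}
    → {in(p5,t1), pkg_at(p2,hub), truck_at(t1,hub)}
  through step 1 (drive(t1,portA,hub)): drop {truck_at(t1,hub)}, keep {in(p5,t1), pkg_at(p2,hub)}, require {truck_at(t1,portA)}
    → {in(p5,t1), pkg_at(p2,hub), truck_at(t1,portA)}

== RESULT ==
["in(p5,t1)", "pkg_at(p2,hub)", "truck_at(t1,portA)"]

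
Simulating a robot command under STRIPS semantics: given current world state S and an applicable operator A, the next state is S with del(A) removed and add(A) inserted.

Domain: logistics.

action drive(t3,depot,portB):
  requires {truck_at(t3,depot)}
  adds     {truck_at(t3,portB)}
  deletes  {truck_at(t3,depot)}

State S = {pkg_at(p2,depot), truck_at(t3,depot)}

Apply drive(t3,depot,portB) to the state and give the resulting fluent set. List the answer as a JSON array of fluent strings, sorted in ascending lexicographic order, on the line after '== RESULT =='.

Compute (S \ del) ∪ add:
  pre ⊆ S: {truck_at(t3,depot)} ⊆ S  — applicable
  S \ del = {pkg_at(p2,depot)}
  ∪ add   = {pkg_at(p2,depot), truck_at(t3,portB)}

== RESULT ==
["pkg_at(p2,depot)", "truck_at(t3,portB)"]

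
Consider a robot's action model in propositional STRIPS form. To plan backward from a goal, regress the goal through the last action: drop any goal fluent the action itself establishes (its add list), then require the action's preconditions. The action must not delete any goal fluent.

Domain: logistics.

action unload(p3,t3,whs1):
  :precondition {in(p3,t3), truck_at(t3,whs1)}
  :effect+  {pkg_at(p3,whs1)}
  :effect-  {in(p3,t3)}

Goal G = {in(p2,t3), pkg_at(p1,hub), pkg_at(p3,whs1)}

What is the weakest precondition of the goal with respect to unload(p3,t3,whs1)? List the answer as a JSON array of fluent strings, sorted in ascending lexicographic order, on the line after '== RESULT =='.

Regress:
  G ∩ del = {}  (empty — regression defined)
  G \ add = {in(p2,t3), pkg_at(p1,hub), pkg_at(p3,whs1)} \ {pkg_at(p3,whs1)} = {in(p2,t3), pkg_at(p1,hub)}
  ∪ pre   = {in(p2,t3), pkg_at(p1,hub)} ∪ {in(p3,t3), truck_at(t3,whs1)}
          = {in(p2,t3), in(p3,t3), pkg_at(p1,hub), truck_at(t3,whs1)}

== RESULT ==
["in(p2,t3)", "in(p3,t3)", "pkg_at(p1,hub)", "truck_at(t3,whs1)"]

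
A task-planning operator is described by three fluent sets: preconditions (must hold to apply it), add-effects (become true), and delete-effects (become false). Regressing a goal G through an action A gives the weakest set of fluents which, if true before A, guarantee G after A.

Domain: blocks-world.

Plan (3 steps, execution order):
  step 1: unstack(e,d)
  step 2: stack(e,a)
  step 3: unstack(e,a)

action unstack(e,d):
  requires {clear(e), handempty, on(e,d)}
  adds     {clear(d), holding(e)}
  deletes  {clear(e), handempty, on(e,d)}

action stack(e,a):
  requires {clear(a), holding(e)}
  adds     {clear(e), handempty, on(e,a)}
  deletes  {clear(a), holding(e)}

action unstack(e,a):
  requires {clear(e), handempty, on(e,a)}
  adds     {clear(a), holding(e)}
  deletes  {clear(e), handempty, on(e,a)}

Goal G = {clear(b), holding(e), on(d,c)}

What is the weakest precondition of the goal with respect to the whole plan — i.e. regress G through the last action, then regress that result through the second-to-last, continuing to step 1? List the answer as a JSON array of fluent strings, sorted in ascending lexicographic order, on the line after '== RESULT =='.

Regress step by step:
  through step 3 (unstack(e,a)): drop {holding(e)}, keep {clear(b), on(d,c)}, require {clear(e), handempty, on(e,a)}
    → {clear(b), clear(e), handempty, on(d,c), on(e,a)}
  through step 2 (stack(e,a)): drop {clear(e), handempty, on(e,a)}, keep {clear(b), on(d,c)}, require {clear(a), holding(e)}
    → {clear(a), clear(b), holding(e), on(d,c)}
  through step 1 (unstack(e,d)): drop {holding(e)}, keep {clear(a), clear(b), on(d,c)}, require {clear(e), handempty, on(e,d)}
    → {clear(a), clear(b), clear(e), handempty, on(d,c), on(e,d)}

== RESULT ==
["clear(a)", "clear(b)", "clear(e)", "handempty", "on(d,c)", "on(e,d)"]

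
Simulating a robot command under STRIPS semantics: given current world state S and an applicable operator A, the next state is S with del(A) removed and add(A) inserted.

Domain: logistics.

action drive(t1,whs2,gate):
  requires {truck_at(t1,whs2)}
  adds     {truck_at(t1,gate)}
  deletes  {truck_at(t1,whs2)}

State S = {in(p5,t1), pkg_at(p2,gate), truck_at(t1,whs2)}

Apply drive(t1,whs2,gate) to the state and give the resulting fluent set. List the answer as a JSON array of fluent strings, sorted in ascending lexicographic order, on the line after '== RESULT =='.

Progress:
  pre ⊆ S: {truck_at(t1,whs2)} ⊆ S  — applicable
  S \ del = {in(p5,t1), pkg_at(p2,gate)}
  ∪ add   = {in(p5,t1), pkg_at(p2,gate), truck_at(t1,gate)}

== RESULT ==
["in(p5,t1)", "pkg_at(p2,gate)", "truck_at(t1,gate)"]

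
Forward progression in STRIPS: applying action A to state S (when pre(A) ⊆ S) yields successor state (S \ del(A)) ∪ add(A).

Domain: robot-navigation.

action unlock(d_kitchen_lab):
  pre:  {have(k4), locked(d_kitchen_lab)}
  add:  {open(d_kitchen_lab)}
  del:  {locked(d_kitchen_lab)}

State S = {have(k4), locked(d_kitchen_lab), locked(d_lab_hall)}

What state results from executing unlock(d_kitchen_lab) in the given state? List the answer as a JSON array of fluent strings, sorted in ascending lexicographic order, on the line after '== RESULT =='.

Progress:
  pre ⊆ S: {have(k4), locked(d_kitchen_lab)} ⊆ S  — applicable
  S \ del = {have(k4), locked(d_lab_hall)}
  ∪ add   = {have(k4), locked(d_lab_hall), open(d_kitchen_lab)}

== RESULT ==
["have(k4)", "locked(d_lab_hall)", "open(d_kitchen_lab)"]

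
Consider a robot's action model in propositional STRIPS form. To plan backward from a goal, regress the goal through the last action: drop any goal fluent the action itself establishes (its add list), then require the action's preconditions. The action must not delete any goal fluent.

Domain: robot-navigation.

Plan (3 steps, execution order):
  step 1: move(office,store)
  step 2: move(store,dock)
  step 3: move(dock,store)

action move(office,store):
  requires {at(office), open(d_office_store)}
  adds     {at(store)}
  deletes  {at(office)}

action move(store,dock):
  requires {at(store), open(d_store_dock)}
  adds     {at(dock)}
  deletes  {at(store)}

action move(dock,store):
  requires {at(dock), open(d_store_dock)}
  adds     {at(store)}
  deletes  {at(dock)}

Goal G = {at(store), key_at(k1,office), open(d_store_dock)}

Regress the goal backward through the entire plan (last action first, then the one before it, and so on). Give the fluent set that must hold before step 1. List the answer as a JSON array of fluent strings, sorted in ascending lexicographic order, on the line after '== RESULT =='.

Regress step by step:
  through step 3 (move(dock,store)): drop {at(store)}, keep {key_at(k1,office), open(d_store_dock)}, require {at(dock), open(d_store_dock)}
    → {at(dock), key_at(k1,office), open(d_store_dock)}
  through step 2 (move(store,dock)): drop {at(dock)}, keep {key_at(k1,office), open(d_store_dock)}, require {at(store), open(d_store_dock)}
    → {at(store), key_at(k1,office), open(d_store_dock)}
  through step 1 (move(office,store)): drop {at(store)}, keep {key_at(k1,office), open(d_store_dock)}, require {at(office), open(d_office_store)}
    → {at(office), key_at(k1,office), open(d_office_store), open(d_store_dock)}

== RESULT ==
["at(office)", "key_at(k1,office)", "open(d_office_store)", "open(d_store_dock)"]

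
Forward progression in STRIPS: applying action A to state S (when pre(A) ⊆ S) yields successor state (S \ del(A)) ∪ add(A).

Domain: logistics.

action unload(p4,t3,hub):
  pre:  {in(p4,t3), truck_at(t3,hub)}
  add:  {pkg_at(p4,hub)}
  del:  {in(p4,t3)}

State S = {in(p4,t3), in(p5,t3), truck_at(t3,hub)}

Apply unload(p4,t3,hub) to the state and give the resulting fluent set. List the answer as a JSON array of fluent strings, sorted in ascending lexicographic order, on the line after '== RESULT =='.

Compute (S \ del) ∪ add:
  pre ⊆ S: {in(p4,t3), truck_at(t3,hub)} ⊆ S  — applicable
  S \ del = {in(p5,t3), truck_at(t3,hub)}
  ∪ add   = {in(p5,t3), pkg_at(p4,hub), truck_at(t3,hub)}

== RESULT ==
["in(p5,t3)", "pkg_at(p4,hub)", "truck_at(t3,hub)"]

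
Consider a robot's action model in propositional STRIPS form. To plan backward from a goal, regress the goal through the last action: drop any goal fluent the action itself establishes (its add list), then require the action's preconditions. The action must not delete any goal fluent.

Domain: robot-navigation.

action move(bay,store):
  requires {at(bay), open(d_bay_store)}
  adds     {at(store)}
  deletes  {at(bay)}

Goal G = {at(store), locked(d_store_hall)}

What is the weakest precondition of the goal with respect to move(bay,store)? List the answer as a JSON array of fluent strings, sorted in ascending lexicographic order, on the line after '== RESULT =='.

Regress:
  G ∩ del = {}  (empty — regression defined)
  G \ add = {at(store), locked(d_store_hall)} \ {at(store)} = {locked(d_store_hall)}
  ∪ pre   = {locked(d_store_hall)} ∪ {at(bay), open(d_bay_store)}
          = {at(bay), locked(d_store_hall), open(d_bay_store)}

== RESULT ==
["at(bay)", "locked(d_store_hall)", "open(d_bay_store)"]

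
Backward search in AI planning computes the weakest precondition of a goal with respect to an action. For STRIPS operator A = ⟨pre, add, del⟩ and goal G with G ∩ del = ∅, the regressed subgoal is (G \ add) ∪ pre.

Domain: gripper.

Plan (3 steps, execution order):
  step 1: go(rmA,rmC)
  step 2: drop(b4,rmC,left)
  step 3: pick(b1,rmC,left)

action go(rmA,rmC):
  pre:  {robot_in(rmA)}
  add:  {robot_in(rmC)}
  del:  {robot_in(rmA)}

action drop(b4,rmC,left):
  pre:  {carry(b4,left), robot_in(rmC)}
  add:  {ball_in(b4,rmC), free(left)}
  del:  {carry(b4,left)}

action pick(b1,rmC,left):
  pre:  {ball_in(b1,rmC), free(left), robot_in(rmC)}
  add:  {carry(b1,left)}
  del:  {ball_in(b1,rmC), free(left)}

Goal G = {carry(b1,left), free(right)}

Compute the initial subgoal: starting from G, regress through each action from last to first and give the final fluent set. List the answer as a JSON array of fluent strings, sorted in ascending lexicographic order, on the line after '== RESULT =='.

Regress step by step:
  through step 3 (pick(b1,rmC,left)): drop {carry(b1,left)}, keep {free(right)}, require {ball_in(b1,rmC), free(left), robot_in(rmC)}
    → {ball_in(b1,rmC), free(left), free(right), robot_in(rmC)}
  through step 2 (drop(b4,rmC,left)): drop {free(left)}, keep {ball_in(b1,rmC), free(right), robot_in(rmC)}, require {carry(b4,left), robot_in(rmC)}
    → {ball_in(b1,rmC), carry(b4,left), free(right), robot_in(rmC)}
  through step 1 (go(rmA,rmC)): drop {robot_in(rmC)}, keep {ball_in(b1,rmC), carry(b4,left), free(right)}, require {robot_in(rmA)}
    → {ball_in(b1,rmC), carry(b4,left), free(right), robot_in(rmA)}

== RESULT ==
["ball_in(b1,rmC)", "carry(b4,left)", "free(right)", "robot_in(rmA)"]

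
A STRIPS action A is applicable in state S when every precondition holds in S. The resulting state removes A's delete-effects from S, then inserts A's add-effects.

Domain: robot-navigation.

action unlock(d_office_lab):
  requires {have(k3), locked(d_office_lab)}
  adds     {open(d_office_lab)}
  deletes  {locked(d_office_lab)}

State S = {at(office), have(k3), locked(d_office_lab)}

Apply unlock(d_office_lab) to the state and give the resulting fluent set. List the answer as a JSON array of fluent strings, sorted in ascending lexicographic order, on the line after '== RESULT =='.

Compute (S \ del) ∪ add:
  pre ⊆ S: {have(k3), locked(d_office_lab)} ⊆ S  — applicable
  S \ del = {at(office), have(k3)}
  ∪ add   = {at(office), have(k3), open(d_office_lab)}

== RESULT ==
["at(office)", "have(k3)", "open(d_office_lab)"]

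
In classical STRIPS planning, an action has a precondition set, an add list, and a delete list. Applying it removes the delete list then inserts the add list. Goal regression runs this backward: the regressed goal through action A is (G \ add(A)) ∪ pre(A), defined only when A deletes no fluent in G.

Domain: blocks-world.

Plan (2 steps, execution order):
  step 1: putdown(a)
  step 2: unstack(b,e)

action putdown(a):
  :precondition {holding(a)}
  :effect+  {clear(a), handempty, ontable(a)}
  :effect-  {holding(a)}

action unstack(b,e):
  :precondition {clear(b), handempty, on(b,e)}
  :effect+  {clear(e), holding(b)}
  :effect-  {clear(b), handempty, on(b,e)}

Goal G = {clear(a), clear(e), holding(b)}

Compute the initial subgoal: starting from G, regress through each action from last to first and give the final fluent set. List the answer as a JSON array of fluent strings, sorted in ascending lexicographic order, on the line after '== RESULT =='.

Work backward from the goal:
  through step 2 (unstack(b,e)): drop {clear(e), holding(b)}, keep {clear(a)}, require {clear(b), handempty, on(b,e)}
    → {clear(a), clear(b), handempty, on(b,e)}
  through step 1 (putdown(a)): drop {clear(a), handempty}, keep {clear(b), on(b,e)}, require {holding(a)}
    → {clear(b), holding(a), on(b,e)}

== RESULT ==
["clear(b)", "holding(a)", "on(b,e)"]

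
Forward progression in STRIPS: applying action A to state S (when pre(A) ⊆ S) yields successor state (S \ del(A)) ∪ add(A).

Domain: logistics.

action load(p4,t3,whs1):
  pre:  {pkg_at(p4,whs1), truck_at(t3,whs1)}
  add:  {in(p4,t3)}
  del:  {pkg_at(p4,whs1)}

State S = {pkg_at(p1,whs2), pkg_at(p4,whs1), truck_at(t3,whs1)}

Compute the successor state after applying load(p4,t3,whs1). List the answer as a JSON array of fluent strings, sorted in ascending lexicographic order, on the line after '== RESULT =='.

Compute (S \ del) ∪ add:
  pre ⊆ S: {pkg_at(p4,whs1), truck_at(t3,whs1)} ⊆ S  — applicable
  S \ del = {pkg_at(p1,whs2), truck_at(t3,whs1)}
  ∪ add   = {in(p4,t3), pkg_at(p1,whs2), truck_at(t3,whs1)}

== RESULT ==
["in(p4,t3)", "pkg_at(p1,whs2)", "truck_at(t3,whs1)"]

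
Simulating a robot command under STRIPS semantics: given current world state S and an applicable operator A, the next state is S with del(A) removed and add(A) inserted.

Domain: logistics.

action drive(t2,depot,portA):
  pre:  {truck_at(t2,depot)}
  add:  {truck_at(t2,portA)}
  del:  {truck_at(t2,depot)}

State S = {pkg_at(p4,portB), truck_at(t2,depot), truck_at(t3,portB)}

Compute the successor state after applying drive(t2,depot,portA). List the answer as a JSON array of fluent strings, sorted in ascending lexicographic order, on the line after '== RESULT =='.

Compute (S \ del) ∪ add:
  pre ⊆ S: {truck_at(t2,depot)} ⊆ S  — applicable
  S \ del = {pkg_at(p4,portB), truck_at(t3,portB)}
  ∪ add   = {pkg_at(p4,portB), truck_at(t2,portA), truck_at(t3,portB)}

== RESULT ==
["pkg_at(p4,portB)", "truck_at(t2,portA)", "truck_at(t3,portB)"]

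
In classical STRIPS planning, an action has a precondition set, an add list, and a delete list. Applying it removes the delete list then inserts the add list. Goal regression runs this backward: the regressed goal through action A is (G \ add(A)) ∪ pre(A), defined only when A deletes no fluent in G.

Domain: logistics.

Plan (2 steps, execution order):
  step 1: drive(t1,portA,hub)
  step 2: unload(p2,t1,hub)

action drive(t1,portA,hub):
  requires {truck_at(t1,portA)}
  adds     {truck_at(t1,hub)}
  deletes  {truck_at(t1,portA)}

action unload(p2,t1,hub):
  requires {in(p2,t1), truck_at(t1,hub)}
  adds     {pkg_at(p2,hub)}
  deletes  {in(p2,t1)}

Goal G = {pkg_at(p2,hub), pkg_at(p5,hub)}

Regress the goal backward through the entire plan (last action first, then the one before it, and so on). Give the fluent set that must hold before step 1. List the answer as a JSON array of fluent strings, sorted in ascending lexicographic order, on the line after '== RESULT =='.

Work backward from the goal:
  through step 2 (unload(p2,t1,hub)): drop {pkg_at(p2,hub)}, keep {pkg_at(p5,hub)}, require {in(p2,t1), truck_at(t1,hub)}
    → {in(p2,t1), pkg_at(p5,hub), truck_at(t1,hub)}
  through step 1 (drive(t1,portA,hub)): drop {truck_at(t1,hub)}, keep {in(p2,t1), pkg_at(p5,hub)}, require {truck_at(t1,portA)}
    → {in(p2,t1), pkg_at(p5,hub), truck_at(t1,portA)}

== RESULT ==
["in(p2,t1)", "pkg_at(p5,hub)", "truck_at(t1,portA)"]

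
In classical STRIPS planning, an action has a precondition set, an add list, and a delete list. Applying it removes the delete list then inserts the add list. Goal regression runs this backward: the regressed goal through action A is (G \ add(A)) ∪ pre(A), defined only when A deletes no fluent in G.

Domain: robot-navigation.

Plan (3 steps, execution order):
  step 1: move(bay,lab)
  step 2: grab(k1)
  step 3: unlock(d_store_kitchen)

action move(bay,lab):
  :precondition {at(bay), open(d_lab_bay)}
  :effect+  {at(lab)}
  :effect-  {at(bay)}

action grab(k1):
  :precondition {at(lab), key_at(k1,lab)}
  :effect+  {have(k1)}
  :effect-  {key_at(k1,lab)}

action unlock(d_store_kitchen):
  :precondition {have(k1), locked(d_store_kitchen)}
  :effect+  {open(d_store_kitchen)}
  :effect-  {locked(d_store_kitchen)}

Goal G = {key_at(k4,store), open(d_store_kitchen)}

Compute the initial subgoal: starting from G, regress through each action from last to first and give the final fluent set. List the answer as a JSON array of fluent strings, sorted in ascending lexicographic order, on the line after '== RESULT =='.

Work backward from the goal:
  through step 3 (unlock(d_store_kitchen)): drop {open(d_store_kitchen)}, keep {key_at(k4,store)}, require {have(k1), locked(d_store_kitchen)}
    → {have(k1), key_at(k4,store), locked(d_store_kitchen)}
  through step 2 (grab(k1)): drop {have(k1)}, keep {key_at(k4,store), locked(d_store_kitchen)}, require {at(lab), key_at(k1,lab)}
    → {at(lab), key_at(k1,lab), key_at(k4,store), locked(d_store_kitchen)}
  through step 1 (move(bay,lab)): drop {at(lab)}, keep {key_at(k1,lab), key_at(k4,store), locked(d_store_kitchen)}, require {at(bay), open(d_lab_bay)}
    → {at(bay), key_at(k1,lab), key_at(k4,store), locked(d_store_kitchen), open(d_lab_bay)}

== RESULT ==
["at(bay)", "key_at(k1,lab)", "key_at(k4,store)", "locked(d_store_kitchen)", "open(d_lab_bay)"]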